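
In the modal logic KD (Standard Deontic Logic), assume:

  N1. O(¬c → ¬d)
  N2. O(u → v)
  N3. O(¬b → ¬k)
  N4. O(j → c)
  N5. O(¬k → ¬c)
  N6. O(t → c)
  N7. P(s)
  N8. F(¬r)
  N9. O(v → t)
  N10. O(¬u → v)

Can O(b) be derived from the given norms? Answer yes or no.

Yes

Premises 2 and 10 cover both cases: O(u → v) and O(¬u → v). Since u ∨ ¬u is a tautology, O(v) follows.
From O(v) and premise 9, O(v → t), we obtain O(t).
With premise 6, O(t → c), the K-axiom yields O(c).
Premise 5, O(¬k → ¬c), contraposes to O(c → k); with O(c) we get O(k).
The contrapositive of premise 3 (O(¬b → ¬k)) is O(k → b), and O(k) is already established, so O(b).
Premises 1, 4, 7, 8 do not contribute to this derivation.
So O(b) follows.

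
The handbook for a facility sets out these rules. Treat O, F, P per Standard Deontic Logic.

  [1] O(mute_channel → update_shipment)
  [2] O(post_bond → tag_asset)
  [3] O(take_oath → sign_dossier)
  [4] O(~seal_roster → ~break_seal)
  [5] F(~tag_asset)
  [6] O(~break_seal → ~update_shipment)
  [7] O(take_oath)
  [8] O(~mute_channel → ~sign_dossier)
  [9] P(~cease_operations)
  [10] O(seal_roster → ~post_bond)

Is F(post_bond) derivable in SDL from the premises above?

Premise 7 states O(take_oath) outright.
From O(take_oath) and premise 3, O(take_oath → sign_dossier), we obtain O(sign_dossier).
Premise 8 is O(~mute_channel → ~sign_dossier); contrapositively O(sign_dossier → mute_channel). Since O(sign_dossier) holds, K gives O(mute_channel).
From O(mute_channel) and premise 1, O(mute_channel → update_shipment), we obtain O(update_shipment).
Premise 6 is O(~break_seal → ~update_shipment); contrapositively O(update_shipment → break_seal). Since O(update_shipment) holds, K gives O(break_seal).
The contrapositive of premise 4 (O(~seal_roster → ~break_seal)) is O(break_seal → seal_roster), and O(break_seal) is already established, so O(seal_roster).
Premise 10 is O(seal_roster → ~post_bond); since O(seal_roster), deontic closure gives O(~post_bond).
Premises 2, 5, 9 do not contribute to this derivation.
So O(~post_bond) holds, i.e. F(post_bond). The claim follows.

Yes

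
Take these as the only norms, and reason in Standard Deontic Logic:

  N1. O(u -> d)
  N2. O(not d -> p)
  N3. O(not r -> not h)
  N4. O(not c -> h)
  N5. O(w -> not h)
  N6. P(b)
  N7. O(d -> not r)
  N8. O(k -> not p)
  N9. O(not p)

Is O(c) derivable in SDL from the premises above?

Premise 9 states O(not p) outright.
Premise 2, O(not d -> p), contraposes to O(not p -> d); with O(not p) we get O(d).
From O(d) and premise 7, O(d -> not r), we obtain O(not r).
With premise 3, O(not r -> not h), the K-axiom yields O(not h).
Premise 4, O(not c -> h), contraposes to O(not h -> c); with O(not h) we get O(c).
Premises 1, 5, 6, 8 do not contribute to this derivation.
So O(c) follows.

Yes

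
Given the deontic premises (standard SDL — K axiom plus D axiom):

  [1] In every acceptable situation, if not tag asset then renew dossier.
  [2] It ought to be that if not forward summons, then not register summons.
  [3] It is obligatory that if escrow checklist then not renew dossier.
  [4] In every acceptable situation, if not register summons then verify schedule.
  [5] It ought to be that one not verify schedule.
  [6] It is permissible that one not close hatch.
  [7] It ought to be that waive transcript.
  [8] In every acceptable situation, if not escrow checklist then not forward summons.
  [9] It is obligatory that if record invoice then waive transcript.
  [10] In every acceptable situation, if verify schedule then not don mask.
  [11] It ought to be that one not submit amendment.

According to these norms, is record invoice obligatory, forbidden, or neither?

Neither

Premise 9 is O(record_invoice → waive_transcript); even if O(waive_transcript) held, inferring O(record_invoice) would be affirming the consequent — invalid.
No premise or chain of K-axiom applications forces O(record_invoice), and none forces O(¬record_invoice). So record_invoice is neither obligatory nor forbidden under these norms.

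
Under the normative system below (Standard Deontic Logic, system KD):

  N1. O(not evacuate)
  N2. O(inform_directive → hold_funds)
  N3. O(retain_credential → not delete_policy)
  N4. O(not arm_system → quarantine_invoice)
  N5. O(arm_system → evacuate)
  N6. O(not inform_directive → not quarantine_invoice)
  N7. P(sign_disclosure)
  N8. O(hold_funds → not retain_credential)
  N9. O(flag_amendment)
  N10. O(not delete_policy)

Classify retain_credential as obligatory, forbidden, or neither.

Forbidden

From premise 1 we have O(not evacuate).
Premise 5, O(arm_system → evacuate), contraposes to O(not evacuate → not arm_system); with O(not evacuate) we get O(not arm_system).
With premise 4, O(not arm_system → quarantine_invoice), the K-axiom yields O(quarantine_invoice).
Premise 6, O(not inform_directive → not quarantine_invoice), contraposes to O(quarantine_invoice → inform_directive); with O(quarantine_invoice) we get O(inform_directive).
Applying K to premise 2 (O(inform_directive → hold_funds)) and O(inform_directive) yields O(hold_funds).
Premise 8 is O(hold_funds → not retain_credential); since O(hold_funds), deontic closure gives O(not retain_credential).
Premises 3, 7, 9, 10 do not contribute to this derivation.
Thus O(not retain_credential), which is F(retain_credential): retain_credential is forbidden.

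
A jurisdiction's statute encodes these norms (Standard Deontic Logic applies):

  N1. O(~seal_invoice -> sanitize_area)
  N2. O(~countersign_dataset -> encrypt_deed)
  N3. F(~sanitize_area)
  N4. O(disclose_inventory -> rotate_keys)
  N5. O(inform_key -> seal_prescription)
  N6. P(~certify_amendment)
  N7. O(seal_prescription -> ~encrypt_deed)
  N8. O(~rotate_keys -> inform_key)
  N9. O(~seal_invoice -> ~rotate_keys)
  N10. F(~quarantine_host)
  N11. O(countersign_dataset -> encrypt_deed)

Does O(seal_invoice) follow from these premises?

Yes

By case analysis on ~countersign_dataset: premise 2 gives O(~countersign_dataset -> encrypt_deed) and premise 11 gives O(countersign_dataset -> encrypt_deed), so O(encrypt_deed) either way.
Premise 7, O(seal_prescription -> ~encrypt_deed), contraposes to O(encrypt_deed -> ~seal_prescription); with O(encrypt_deed) we get O(~seal_prescription).
Premise 5, O(inform_key -> seal_prescription), contraposes to O(~seal_prescription -> ~inform_key); with O(~seal_prescription) we get O(~inform_key).
Premise 8, O(~rotate_keys -> inform_key), contraposes to O(~inform_key -> rotate_keys); with O(~inform_key) we get O(rotate_keys).
Premise 9, O(~seal_invoice -> ~rotate_keys), contraposes to O(rotate_keys -> seal_invoice); with O(rotate_keys) we get O(seal_invoice).
Premises 1, 3, 4, 6, 10 do not contribute to this derivation.
So O(seal_invoice) follows.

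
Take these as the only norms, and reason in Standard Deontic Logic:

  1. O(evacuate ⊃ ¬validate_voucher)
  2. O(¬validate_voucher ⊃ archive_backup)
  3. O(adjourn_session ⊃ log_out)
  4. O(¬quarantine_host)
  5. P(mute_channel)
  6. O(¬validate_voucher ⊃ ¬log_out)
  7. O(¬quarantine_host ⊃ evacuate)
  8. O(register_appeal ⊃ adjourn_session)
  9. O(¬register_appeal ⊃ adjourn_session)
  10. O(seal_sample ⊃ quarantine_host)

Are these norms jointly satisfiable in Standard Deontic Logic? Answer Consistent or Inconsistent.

Inconsistent

By case analysis on ¬register_appeal: premise 9 gives O(¬register_appeal ⊃ adjourn_session) and premise 8 gives O(register_appeal ⊃ adjourn_session), so O(adjourn_session) either way.
With premise 3, O(adjourn_session ⊃ log_out), the K-axiom yields O(log_out).
Premise 6 is O(¬validate_voucher ⊃ ¬log_out); contrapositively O(log_out ⊃ validate_voucher). Since O(log_out) holds, K gives O(validate_voucher).
Premise 1 is O(evacuate ⊃ ¬validate_voucher); contrapositively O(validate_voucher ⊃ ¬evacuate). Since O(validate_voucher) holds, K gives O(¬evacuate).
Premise 7 is O(¬quarantine_host ⊃ evacuate); contrapositively O(¬evacuate ⊃ quarantine_host). Since O(¬evacuate) holds, K gives O(quarantine_host).
However, premise 4 gives O(¬quarantine_host).
We now have both O(quarantine_host) and O(¬quarantine_host) — quarantine_host is simultaneously obligatory and forbidden, violating the D-axiom.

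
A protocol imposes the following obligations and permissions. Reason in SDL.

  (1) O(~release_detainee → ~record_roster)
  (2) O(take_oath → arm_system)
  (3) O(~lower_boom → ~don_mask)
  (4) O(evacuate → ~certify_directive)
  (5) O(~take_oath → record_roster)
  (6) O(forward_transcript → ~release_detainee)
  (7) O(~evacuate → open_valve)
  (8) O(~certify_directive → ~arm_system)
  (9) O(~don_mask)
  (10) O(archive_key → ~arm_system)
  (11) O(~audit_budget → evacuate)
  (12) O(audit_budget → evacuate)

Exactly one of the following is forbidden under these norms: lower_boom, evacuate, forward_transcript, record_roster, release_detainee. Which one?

forward_transcript

By case analysis on audit_budget: premise 12 gives O(audit_budget → evacuate) and premise 11 gives O(~audit_budget → evacuate), so O(evacuate) either way.
Applying K to premise 4 (O(evacuate → ~certify_directive)) and O(evacuate) yields O(~certify_directive).
Premise 8 is O(~certify_directive → ~arm_system); since O(~certify_directive), deontic closure gives O(~arm_system).
The contrapositive of premise 2 (O(take_oath → arm_system)) is O(~arm_system → ~take_oath), and O(~arm_system) is already established, so O(~take_oath).
With premise 5, O(~take_oath → record_roster), the K-axiom yields O(record_roster).
Premise 1, O(~release_detainee → ~record_roster), contraposes to O(record_roster → release_detainee); with O(record_roster) we get O(release_detainee).
The contrapositive of premise 6 (O(forward_transcript → ~release_detainee)) is O(release_detainee → ~forward_transcript), and O(release_detainee) is already established, so O(~forward_transcript).
So O(~forward_transcript) holds, i.e. forward_transcript is forbidden. None of the other listed options is forbidden under the premises.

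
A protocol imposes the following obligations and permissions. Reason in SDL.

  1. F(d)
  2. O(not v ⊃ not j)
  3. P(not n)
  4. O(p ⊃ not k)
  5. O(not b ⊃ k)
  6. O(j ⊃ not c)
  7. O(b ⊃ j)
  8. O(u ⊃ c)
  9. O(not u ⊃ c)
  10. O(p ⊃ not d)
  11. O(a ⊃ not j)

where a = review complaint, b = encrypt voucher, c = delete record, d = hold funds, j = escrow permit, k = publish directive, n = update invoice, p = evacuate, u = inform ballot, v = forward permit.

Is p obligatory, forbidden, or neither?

Premises 8 and 9 are O(u ⊃ c) and O(not u ⊃ c); every ideal world satisfies u or not u, so in either case c holds — hence O(c).
Premise 6 is O(j ⊃ not c); contrapositively O(c ⊃ not j). Since O(c) holds, K gives O(not j).
Premise 7, O(b ⊃ j), contraposes to O(not j ⊃ not b); with O(not j) we get O(not b).
Applying K to premise 5 (O(not b ⊃ k)) and O(not b) yields O(k).
Premise 4, O(p ⊃ not k), contraposes to O(k ⊃ not p); with O(k) we get O(not p).
Premises 1, 2, 3, 10, 11 do not contribute to this derivation.
Thus O(not p), which is F(p): p is forbidden.

Forbidden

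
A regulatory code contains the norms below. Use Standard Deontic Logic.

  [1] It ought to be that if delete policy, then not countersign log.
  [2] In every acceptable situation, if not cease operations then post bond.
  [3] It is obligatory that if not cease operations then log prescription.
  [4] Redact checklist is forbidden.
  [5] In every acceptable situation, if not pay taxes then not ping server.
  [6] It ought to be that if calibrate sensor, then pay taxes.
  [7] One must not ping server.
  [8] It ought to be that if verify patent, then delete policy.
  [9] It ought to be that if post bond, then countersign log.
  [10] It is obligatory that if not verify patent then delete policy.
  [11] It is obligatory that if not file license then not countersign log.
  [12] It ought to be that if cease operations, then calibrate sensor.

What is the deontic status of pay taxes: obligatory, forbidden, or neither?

Premises 8 and 10 are O(verify_patent → delete_policy) and O(¬verify_patent → delete_policy); every ideal world satisfies verify_patent or ¬verify_patent, so in either case delete_policy holds — hence O(delete_policy).
Premise 1 is O(delete_policy → ¬countersign_log); since O(delete_policy), deontic closure gives O(¬countersign_log).
The contrapositive of premise 9 (O(post_bond → countersign_log)) is O(¬countersign_log → ¬post_bond), and O(¬countersign_log) is already established, so O(¬post_bond).
The contrapositive of premise 2 (O(¬cease_operations → post_bond)) is O(¬post_bond → cease_operations), and O(¬post_bond) is already established, so O(cease_operations).
From O(cease_operations) and premise 12, O(cease_operations → calibrate_sensor), we obtain O(calibrate_sensor).
Premise 6 is O(calibrate_sensor → pay_taxes); since O(calibrate_sensor), deontic closure gives O(pay_taxes).
Premises 3, 4, 5, 7, 11 do not contribute to this derivation.
Hence pay_taxes is obligatory.

Obligatory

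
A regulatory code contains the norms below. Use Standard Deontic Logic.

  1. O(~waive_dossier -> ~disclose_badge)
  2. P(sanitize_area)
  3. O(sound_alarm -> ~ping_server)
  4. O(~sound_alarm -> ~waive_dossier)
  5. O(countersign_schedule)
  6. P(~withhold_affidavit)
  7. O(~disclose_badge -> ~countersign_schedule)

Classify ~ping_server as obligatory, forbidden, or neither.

Obligatory

Premise 5 states O(countersign_schedule) outright.
The contrapositive of premise 7 (O(~disclose_badge -> ~countersign_schedule)) is O(countersign_schedule -> disclose_badge), and O(countersign_schedule) is already established, so O(disclose_badge).
Premise 1, O(~waive_dossier -> ~disclose_badge), contraposes to O(disclose_badge -> waive_dossier); with O(disclose_badge) we get O(waive_dossier).
Premise 4, O(~sound_alarm -> ~waive_dossier), contraposes to O(waive_dossier -> sound_alarm); with O(waive_dossier) we get O(sound_alarm).
From O(sound_alarm) and premise 3, O(sound_alarm -> ~ping_server), we obtain O(~ping_server).
Premises 2, 6 do not contribute to this derivation.
Hence ~ping_server is obligatory.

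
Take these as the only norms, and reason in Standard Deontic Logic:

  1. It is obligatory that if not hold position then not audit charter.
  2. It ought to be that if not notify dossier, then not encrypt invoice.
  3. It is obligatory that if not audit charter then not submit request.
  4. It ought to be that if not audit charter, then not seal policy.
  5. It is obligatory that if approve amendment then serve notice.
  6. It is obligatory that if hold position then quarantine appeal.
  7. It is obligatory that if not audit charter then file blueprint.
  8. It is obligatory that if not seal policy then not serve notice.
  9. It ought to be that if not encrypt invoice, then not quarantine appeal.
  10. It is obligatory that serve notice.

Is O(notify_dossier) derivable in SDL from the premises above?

Premise 10 states O(serve_notice) outright.
Premise 8, O(¬seal_policy → ¬serve_notice), contraposes to O(serve_notice → seal_policy); with O(serve_notice) we get O(seal_policy).
Premise 4 is O(¬audit_charter → ¬seal_policy); contrapositively O(seal_policy → audit_charter). Since O(seal_policy) holds, K gives O(audit_charter).
The contrapositive of premise 1 (O(¬hold_position → ¬audit_charter)) is O(audit_charter → hold_position), and O(audit_charter) is already established, so O(hold_position).
With premise 6, O(hold_position → quarantine_appeal), the K-axiom yields O(quarantine_appeal).
The contrapositive of premise 9 (O(¬encrypt_invoice → ¬quarantine_appeal)) is O(quarantine_appeal → encrypt_invoice), and O(quarantine_appeal) is already established, so O(encrypt_invoice).
The contrapositive of premise 2 (O(¬notify_dossier → ¬encrypt_invoice)) is O(encrypt_invoice → notify_dossier), and O(encrypt_invoice) is already established, so O(notify_dossier).
Premises 3, 5, 7 do not contribute to this derivation.
So O(notify_dossier) follows.

Yes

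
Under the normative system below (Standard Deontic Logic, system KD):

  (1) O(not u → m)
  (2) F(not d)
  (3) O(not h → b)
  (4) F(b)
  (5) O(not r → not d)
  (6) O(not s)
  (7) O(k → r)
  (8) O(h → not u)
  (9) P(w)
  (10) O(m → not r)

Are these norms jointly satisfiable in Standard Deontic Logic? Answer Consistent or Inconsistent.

Premise 2 is F(not d), i.e. O(d).
The contrapositive of premise 5 (O(not r → not d)) is O(d → r), and O(d) is already established, so O(r).
Premise 10 is O(m → not r); contrapositively O(r → not m). Since O(r) holds, K gives O(not m).
The contrapositive of premise 1 (O(not u → m)) is O(not m → u), and O(not m) is already established, so O(u).
Premise 8, O(h → not u), contraposes to O(u → not h); with O(u) we get O(not h).
Applying K to premise 3 (O(not h → b)) and O(not h) yields O(b).
However, F(b) at premise 4 amounts to O(not b).
We now have both O(b) and O(not b) — b is simultaneously obligatory and forbidden, violating the D-axiom.

Inconsistent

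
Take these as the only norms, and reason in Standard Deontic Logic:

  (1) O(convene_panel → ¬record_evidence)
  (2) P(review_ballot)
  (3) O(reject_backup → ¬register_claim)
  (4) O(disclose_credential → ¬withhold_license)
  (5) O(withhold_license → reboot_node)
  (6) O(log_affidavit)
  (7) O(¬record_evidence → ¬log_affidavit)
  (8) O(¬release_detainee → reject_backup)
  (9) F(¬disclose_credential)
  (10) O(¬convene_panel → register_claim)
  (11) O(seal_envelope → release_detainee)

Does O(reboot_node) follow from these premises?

No

Premise 5 is O(withhold_license → reboot_node), but O(withhold_license) is not derivable from the premises, so it does not yield O(reboot_node).
No other premise forces O(reboot_node). An ideal world satisfying every premise can still have reboot_node false, so O(reboot_node) is not derivable.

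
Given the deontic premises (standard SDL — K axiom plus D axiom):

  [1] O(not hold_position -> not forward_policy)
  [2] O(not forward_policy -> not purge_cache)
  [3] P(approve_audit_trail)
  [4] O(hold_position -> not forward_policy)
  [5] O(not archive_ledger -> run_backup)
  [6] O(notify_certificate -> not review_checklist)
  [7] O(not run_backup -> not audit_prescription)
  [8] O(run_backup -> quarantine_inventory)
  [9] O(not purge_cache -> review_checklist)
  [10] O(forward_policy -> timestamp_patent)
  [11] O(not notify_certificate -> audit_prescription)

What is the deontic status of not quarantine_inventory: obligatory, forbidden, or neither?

Forbidden

Premises 1 and 4 are O(not hold_position -> not forward_policy) and O(hold_position -> not forward_policy); every ideal world satisfies not hold_position or hold_position, so in either case not forward_policy holds — hence O(not forward_policy).
From O(not forward_policy) and premise 2, O(not forward_policy -> not purge_cache), we obtain O(not purge_cache).
From O(not purge_cache) and premise 9, O(not purge_cache -> review_checklist), we obtain O(review_checklist).
The contrapositive of premise 6 (O(notify_certificate -> not review_checklist)) is O(review_checklist -> not notify_certificate), and O(review_checklist) is already established, so O(not notify_certificate).
From O(not notify_certificate) and premise 11, O(not notify_certificate -> audit_prescription), we obtain O(audit_prescription).
Premise 7 is O(not run_backup -> not audit_prescription); contrapositively O(audit_prescription -> run_backup). Since O(audit_prescription) holds, K gives O(run_backup).
From O(run_backup) and premise 8, O(run_backup -> quarantine_inventory), we obtain O(quarantine_inventory).
Premises 3, 5, 10 do not contribute to this derivation.
Thus O(quarantine_inventory), which is F(not quarantine_inventory): not quarantine_inventory is forbidden.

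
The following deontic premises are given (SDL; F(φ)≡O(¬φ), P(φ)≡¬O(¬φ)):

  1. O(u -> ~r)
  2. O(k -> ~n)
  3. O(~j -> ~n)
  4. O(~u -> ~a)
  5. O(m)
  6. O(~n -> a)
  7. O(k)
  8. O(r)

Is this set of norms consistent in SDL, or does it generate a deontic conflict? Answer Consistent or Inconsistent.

Premise 7 gives O(k).
Premise 2 is O(k -> ~n); since O(k), deontic closure gives O(~n).
With premise 6, O(~n -> a), the K-axiom yields O(a).
The contrapositive of premise 4 (O(~u -> ~a)) is O(a -> u), and O(a) is already established, so O(u).
Premise 1 is O(u -> ~r); since O(u), deontic closure gives O(~r).
But premise 8 directly asserts O(r).
We now have both O(~r) and O(r) — r is simultaneously obligatory and forbidden, violating the D-axiom.

Inconsistent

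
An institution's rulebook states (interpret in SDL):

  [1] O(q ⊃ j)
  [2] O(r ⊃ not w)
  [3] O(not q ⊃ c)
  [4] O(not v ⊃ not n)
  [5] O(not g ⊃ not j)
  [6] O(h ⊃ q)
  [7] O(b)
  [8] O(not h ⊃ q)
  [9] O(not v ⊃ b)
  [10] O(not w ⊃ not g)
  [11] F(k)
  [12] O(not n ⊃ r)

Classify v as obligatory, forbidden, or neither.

Obligatory

By case analysis on not h: premise 8 gives O(not h ⊃ q) and premise 6 gives O(h ⊃ q), so O(q) either way.
From O(q) and premise 1, O(q ⊃ j), we obtain O(j).
Premise 5, O(not g ⊃ not j), contraposes to O(j ⊃ g); with O(j) we get O(g).
Premise 10, O(not w ⊃ not g), contraposes to O(g ⊃ w); with O(g) we get O(w).
Premise 2, O(r ⊃ not w), contraposes to O(w ⊃ not r); with O(w) we get O(not r).
Premise 12, O(not n ⊃ r), contraposes to O(not r ⊃ n); with O(not r) we get O(n).
Premise 4 is O(not v ⊃ not n); contrapositively O(n ⊃ v). Since O(n) holds, K gives O(v).
Premises 3, 7, 9, 11 do not contribute to this derivation.
Hence v is obligatory.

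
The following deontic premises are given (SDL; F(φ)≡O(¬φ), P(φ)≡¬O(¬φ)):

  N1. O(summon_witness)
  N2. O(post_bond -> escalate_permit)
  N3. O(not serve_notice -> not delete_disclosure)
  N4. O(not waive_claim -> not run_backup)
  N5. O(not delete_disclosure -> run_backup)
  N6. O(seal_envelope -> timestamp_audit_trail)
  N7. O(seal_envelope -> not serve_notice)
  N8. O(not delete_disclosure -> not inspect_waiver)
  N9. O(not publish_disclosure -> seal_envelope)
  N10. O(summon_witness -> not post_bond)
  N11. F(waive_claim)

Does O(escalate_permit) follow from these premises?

Premise 2 is O(post_bond -> escalate_permit), but O(post_bond) is not derivable from the premises, so it does not yield O(escalate_permit).
No other premise forces O(escalate_permit). An ideal world satisfying every premise can still have escalate_permit false, so O(escalate_permit) is not derivable.

No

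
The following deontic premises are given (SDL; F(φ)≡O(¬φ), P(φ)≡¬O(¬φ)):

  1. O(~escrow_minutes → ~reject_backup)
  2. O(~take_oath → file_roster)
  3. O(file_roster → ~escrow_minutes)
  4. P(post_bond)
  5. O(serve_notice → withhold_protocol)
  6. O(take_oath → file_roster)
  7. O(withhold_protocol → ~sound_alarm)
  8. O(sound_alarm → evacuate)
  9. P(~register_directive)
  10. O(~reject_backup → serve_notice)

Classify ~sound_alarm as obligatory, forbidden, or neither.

Obligatory

Premises 2 and 6 are O(~take_oath → file_roster) and O(take_oath → file_roster); every ideal world satisfies ~take_oath or take_oath, so in either case file_roster holds — hence O(file_roster).
With premise 3, O(file_roster → ~escrow_minutes), the K-axiom yields O(~escrow_minutes).
With premise 1, O(~escrow_minutes → ~reject_backup), the K-axiom yields O(~reject_backup).
With premise 10, O(~reject_backup → serve_notice), the K-axiom yields O(serve_notice).
Premise 5 is O(serve_notice → withhold_protocol); since O(serve_notice), deontic closure gives O(withhold_protocol).
With premise 7, O(withhold_protocol → ~sound_alarm), the K-axiom yields O(~sound_alarm).
Premises 4, 8, 9 do not contribute to this derivation.
Hence ~sound_alarm is obligatory.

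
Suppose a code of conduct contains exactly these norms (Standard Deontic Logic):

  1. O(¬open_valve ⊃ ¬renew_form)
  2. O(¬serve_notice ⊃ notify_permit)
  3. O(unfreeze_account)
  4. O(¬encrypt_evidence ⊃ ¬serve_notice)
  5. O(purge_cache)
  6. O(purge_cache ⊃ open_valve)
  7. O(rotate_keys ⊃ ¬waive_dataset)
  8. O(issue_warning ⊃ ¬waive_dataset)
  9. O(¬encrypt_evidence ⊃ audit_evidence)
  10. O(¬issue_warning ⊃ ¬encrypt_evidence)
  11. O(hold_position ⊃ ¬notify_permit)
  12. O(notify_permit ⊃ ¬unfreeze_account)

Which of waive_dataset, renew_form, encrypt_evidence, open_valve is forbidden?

From premise 3 we have O(unfreeze_account).
Premise 12 is O(notify_permit ⊃ ¬unfreeze_account); contrapositively O(unfreeze_account ⊃ ¬notify_permit). Since O(unfreeze_account) holds, K gives O(¬notify_permit).
Premise 2 is O(¬serve_notice ⊃ notify_permit); contrapositively O(¬notify_permit ⊃ serve_notice). Since O(¬notify_permit) holds, K gives O(serve_notice).
The contrapositive of premise 4 (O(¬encrypt_evidence ⊃ ¬serve_notice)) is O(serve_notice ⊃ encrypt_evidence), and O(serve_notice) is already established, so O(encrypt_evidence).
Premise 10 is O(¬issue_warning ⊃ ¬encrypt_evidence); contrapositively O(encrypt_evidence ⊃ issue_warning). Since O(encrypt_evidence) holds, K gives O(issue_warning).
Premise 8 is O(issue_warning ⊃ ¬waive_dataset); since O(issue_warning), deontic closure gives O(¬waive_dataset).
So O(¬waive_dataset) holds, i.e. waive_dataset is forbidden. None of the other listed options is forbidden under the premises.

waive_dataset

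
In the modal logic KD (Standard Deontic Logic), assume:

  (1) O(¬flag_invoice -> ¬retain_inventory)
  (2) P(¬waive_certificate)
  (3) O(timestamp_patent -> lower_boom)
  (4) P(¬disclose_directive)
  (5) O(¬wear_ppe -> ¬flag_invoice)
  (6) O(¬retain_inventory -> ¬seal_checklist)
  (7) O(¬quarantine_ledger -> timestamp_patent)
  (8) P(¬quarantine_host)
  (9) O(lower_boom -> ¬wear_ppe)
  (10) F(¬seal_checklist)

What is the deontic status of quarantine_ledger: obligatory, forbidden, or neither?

Premise 10, F(¬seal_checklist), is equivalent to O(seal_checklist).
Premise 6 is O(¬retain_inventory -> ¬seal_checklist); contrapositively O(seal_checklist -> retain_inventory). Since O(seal_checklist) holds, K gives O(retain_inventory).
Premise 1 is O(¬flag_invoice -> ¬retain_inventory); contrapositively O(retain_inventory -> flag_invoice). Since O(retain_inventory) holds, K gives O(flag_invoice).
Premise 5 is O(¬wear_ppe -> ¬flag_invoice); contrapositively O(flag_invoice -> wear_ppe). Since O(flag_invoice) holds, K gives O(wear_ppe).
Premise 9 is O(lower_boom -> ¬wear_ppe); contrapositively O(wear_ppe -> ¬lower_boom). Since O(wear_ppe) holds, K gives O(¬lower_boom).
The contrapositive of premise 3 (O(timestamp_patent -> lower_boom)) is O(¬lower_boom -> ¬timestamp_patent), and O(¬lower_boom) is already established, so O(¬timestamp_patent).
Premise 7, O(¬quarantine_ledger -> timestamp_patent), contraposes to O(¬timestamp_patent -> quarantine_ledger); with O(¬timestamp_patent) we get O(quarantine_ledger).
Premises 2, 4, 8 do not contribute to this derivation.
Hence quarantine_ledger is obligatory.

Obligatory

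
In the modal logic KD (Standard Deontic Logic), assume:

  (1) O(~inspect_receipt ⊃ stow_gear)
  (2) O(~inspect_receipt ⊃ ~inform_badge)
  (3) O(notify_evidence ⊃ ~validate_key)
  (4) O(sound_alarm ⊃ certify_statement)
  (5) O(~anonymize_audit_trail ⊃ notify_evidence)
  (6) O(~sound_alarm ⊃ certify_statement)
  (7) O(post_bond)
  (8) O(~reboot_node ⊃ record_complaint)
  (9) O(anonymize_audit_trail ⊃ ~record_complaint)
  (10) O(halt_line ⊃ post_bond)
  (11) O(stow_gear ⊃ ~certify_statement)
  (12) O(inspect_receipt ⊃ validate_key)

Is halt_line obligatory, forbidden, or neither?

Premise 10 is O(halt_line ⊃ post_bond); even if O(post_bond) held, inferring O(halt_line) would be affirming the consequent — invalid.
No premise or chain of K-axiom applications forces O(halt_line), and none forces O(~halt_line). So halt_line is neither obligatory nor forbidden under these norms.

Neither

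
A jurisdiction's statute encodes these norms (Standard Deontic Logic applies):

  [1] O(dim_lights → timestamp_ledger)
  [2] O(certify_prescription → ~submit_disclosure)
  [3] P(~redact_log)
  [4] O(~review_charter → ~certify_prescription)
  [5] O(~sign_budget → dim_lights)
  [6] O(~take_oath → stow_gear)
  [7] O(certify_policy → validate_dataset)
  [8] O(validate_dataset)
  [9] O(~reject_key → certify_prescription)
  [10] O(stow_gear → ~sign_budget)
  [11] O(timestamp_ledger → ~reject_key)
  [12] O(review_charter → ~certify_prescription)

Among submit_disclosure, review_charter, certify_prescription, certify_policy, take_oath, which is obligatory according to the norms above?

Premises 12 and 4 cover both cases: O(review_charter → ~certify_prescription) and O(~review_charter → ~certify_prescription). Since review_charter ∨ ~review_charter is a tautology, O(~certify_prescription) follows.
Premise 9, O(~reject_key → certify_prescription), contraposes to O(~certify_prescription → reject_key); with O(~certify_prescription) we get O(reject_key).
The contrapositive of premise 11 (O(timestamp_ledger → ~reject_key)) is O(reject_key → ~timestamp_ledger), and O(reject_key) is already established, so O(~timestamp_ledger).
The contrapositive of premise 1 (O(dim_lights → timestamp_ledger)) is O(~timestamp_ledger → ~dim_lights), and O(~timestamp_ledger) is already established, so O(~dim_lights).
The contrapositive of premise 5 (O(~sign_budget → dim_lights)) is O(~dim_lights → sign_budget), and O(~dim_lights) is already established, so O(sign_budget).
The contrapositive of premise 10 (O(stow_gear → ~sign_budget)) is O(sign_budget → ~stow_gear), and O(sign_budget) is already established, so O(~stow_gear).
Premise 6 is O(~take_oath → stow_gear); contrapositively O(~stow_gear → take_oath). Since O(~stow_gear) holds, K gives O(take_oath).
So O(take_oath) holds — take_oath is obligatory. None of the other listed options is made obligatory by any chain of premises.

take_oath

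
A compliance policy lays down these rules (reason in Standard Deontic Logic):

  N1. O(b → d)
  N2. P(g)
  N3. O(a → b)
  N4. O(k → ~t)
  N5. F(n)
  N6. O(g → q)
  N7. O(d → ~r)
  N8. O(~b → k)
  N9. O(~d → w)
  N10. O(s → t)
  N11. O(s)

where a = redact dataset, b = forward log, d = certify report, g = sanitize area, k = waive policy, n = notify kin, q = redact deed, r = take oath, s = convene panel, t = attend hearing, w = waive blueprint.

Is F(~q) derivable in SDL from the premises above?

No

Premise 6 is O(g → q), but O(g) is not derivable from the premises (the permission P(g) asserts only ~O(~g), not O(g)), so it does not yield O(q).
No other premise forces O(q). An ideal world satisfying every premise can still have ~q true, so F(~q) is not derivable.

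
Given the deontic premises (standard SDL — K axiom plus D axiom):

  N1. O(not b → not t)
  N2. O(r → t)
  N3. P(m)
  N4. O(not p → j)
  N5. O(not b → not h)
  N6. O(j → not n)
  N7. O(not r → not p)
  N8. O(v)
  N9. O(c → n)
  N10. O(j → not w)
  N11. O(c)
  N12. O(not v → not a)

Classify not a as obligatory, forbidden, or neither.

Neither

Premise 12 is O(not v → not a), but O(not v) is not derivable from the premises, so it does not yield O(not a).
No premise or chain of K-axiom applications forces O(not a), and none forces O(a). So not a is neither obligatory nor forbidden under these norms.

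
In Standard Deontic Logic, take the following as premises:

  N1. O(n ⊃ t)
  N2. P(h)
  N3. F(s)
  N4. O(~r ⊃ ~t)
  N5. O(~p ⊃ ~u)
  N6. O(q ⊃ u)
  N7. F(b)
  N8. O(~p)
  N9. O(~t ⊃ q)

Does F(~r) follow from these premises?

From premise 8 we have O(~p).
Applying K to premise 5 (O(~p ⊃ ~u)) and O(~p) yields O(~u).
Premise 6 is O(q ⊃ u); contrapositively O(~u ⊃ ~q). Since O(~u) holds, K gives O(~q).
Premise 9 is O(~t ⊃ q); contrapositively O(~q ⊃ t). Since O(~q) holds, K gives O(t).
Premise 4 is O(~r ⊃ ~t); contrapositively O(t ⊃ r). Since O(t) holds, K gives O(r).
Premises 1, 2, 3, 7 do not contribute to this derivation.
So O(r) holds, i.e. F(~r). The claim follows.

Yes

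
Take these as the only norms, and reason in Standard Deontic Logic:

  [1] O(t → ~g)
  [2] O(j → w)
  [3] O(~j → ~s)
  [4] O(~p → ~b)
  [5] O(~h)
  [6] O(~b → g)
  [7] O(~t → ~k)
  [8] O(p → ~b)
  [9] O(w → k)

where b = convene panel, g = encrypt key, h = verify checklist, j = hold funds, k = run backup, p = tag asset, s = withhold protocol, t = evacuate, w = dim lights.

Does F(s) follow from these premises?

By case analysis on ~p: premise 4 gives O(~p → ~b) and premise 8 gives O(p → ~b), so O(~b) either way.
Premise 6 is O(~b → g); since O(~b), deontic closure gives O(g).
Premise 1, O(t → ~g), contraposes to O(g → ~t); with O(g) we get O(~t).
Applying K to premise 7 (O(~t → ~k)) and O(~t) yields O(~k).
Premise 9 is O(w → k); contrapositively O(~k → ~w). Since O(~k) holds, K gives O(~w).
Premise 2 is O(j → w); contrapositively O(~w → ~j). Since O(~w) holds, K gives O(~j).
Premise 3 is O(~j → ~s); since O(~j), deontic closure gives O(~s).
Premise 5 does not contribute to this derivation.
So O(~s) holds, i.e. F(s). The claim follows.

Yes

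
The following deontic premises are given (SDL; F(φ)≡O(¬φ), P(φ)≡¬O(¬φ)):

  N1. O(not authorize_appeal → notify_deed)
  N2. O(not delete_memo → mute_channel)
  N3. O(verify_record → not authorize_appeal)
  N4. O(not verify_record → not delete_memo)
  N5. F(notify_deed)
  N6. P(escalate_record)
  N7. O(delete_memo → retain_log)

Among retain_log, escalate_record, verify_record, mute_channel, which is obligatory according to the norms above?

mute_channel

Premise 5, F(notify_deed), is equivalent to O(not notify_deed).
Premise 1, O(not authorize_appeal → notify_deed), contraposes to O(not notify_deed → authorize_appeal); with O(not notify_deed) we get O(authorize_appeal).
Premise 3, O(verify_record → not authorize_appeal), contraposes to O(authorize_appeal → not verify_record); with O(authorize_appeal) we get O(not verify_record).
Applying K to premise 4 (O(not verify_record → not delete_memo)) and O(not verify_record) yields O(not delete_memo).
From O(not delete_memo) and premise 2, O(not delete_memo → mute_channel), we obtain O(mute_channel).
So O(mute_channel) holds — mute_channel is obligatory. None of the other listed options is made obligatory by any chain of premises.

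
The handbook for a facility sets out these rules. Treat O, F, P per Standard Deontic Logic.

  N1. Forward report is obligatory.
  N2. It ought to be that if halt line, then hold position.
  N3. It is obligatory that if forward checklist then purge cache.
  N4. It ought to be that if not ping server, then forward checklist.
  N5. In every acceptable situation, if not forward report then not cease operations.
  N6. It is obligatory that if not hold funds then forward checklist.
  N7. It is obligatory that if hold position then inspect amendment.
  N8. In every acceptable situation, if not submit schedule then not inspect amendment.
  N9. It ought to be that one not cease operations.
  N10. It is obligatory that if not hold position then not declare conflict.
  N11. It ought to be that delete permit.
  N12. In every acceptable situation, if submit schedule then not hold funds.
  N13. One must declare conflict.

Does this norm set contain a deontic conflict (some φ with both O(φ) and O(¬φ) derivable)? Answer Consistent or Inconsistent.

Consistent

Premise 5 is O(¬forward_report → ¬cease_operations); even if O(¬cease_operations) held, inferring O(¬forward_report) would be affirming the consequent — invalid.
So O(¬forward_report) is not derivable, and the apparent clash with O(forward_report) does not arise.
A world satisfying every obligation exists (e.g. cease_operations=false, declare_conflict=true, delete_permit=true, forward_checklist=true, forward_report=true, halt_line=false, hold_funds=false, hold_position=true, inspect_amendment=true, ping_server=false, purge_cache=true, submit_schedule=true); no atom is both obligatory and forbidden, so the set is consistent.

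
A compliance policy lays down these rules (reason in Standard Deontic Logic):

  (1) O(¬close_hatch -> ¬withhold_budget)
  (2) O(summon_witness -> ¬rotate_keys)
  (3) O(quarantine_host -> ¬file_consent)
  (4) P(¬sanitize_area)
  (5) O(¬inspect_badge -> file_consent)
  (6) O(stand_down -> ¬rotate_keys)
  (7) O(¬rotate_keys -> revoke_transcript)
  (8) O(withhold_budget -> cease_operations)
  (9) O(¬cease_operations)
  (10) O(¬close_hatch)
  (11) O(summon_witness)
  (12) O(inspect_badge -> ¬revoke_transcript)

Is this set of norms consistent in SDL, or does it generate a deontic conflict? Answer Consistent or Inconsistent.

Premise 8 is O(withhold_budget -> cease_operations), but O(withhold_budget) is not derivable from the premises, so it does not yield O(cease_operations).
So O(cease_operations) is not derivable, and the apparent clash with O(¬cease_operations) does not arise.
A world satisfying every obligation exists (e.g. cease_operations=false, close_hatch=false, file_consent=true, inspect_badge=false, quarantine_host=false, revoke_transcript=true, rotate_keys=false, sanitize_area=false, stand_down=false, summon_witness=true, withhold_budget=false); no atom is both obligatory and forbidden, so the set is consistent.

Consistent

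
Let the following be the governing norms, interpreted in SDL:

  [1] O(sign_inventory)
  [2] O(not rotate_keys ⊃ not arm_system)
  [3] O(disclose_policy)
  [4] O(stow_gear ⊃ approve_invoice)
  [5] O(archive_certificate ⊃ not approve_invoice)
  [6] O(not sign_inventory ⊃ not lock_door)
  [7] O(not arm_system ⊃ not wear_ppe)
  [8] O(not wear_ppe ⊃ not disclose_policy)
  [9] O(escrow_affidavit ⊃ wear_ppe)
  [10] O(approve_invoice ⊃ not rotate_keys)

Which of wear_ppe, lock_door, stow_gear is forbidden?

stow_gear

Premise 3 gives O(disclose_policy).
The contrapositive of premise 8 (O(not wear_ppe ⊃ not disclose_policy)) is O(disclose_policy ⊃ wear_ppe), and O(disclose_policy) is already established, so O(wear_ppe).
Premise 7, O(not arm_system ⊃ not wear_ppe), contraposes to O(wear_ppe ⊃ arm_system); with O(wear_ppe) we get O(arm_system).
Premise 2, O(not rotate_keys ⊃ not arm_system), contraposes to O(arm_system ⊃ rotate_keys); with O(arm_system) we get O(rotate_keys).
Premise 10, O(approve_invoice ⊃ not rotate_keys), contraposes to O(rotate_keys ⊃ not approve_invoice); with O(rotate_keys) we get O(not approve_invoice).
Premise 4 is O(stow_gear ⊃ approve_invoice); contrapositively O(not approve_invoice ⊃ not stow_gear). Since O(not approve_invoice) holds, K gives O(not stow_gear).
So O(not stow_gear) holds, i.e. stow_gear is forbidden. None of the other listed options is forbidden under the premises.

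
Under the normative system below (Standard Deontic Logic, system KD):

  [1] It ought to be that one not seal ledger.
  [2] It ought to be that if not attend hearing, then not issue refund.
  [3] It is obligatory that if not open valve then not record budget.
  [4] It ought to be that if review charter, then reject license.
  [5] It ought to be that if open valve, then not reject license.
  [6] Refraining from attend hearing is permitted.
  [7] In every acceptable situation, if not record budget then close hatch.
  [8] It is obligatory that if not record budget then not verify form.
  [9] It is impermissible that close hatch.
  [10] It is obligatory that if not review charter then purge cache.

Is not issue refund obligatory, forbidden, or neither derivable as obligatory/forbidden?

Neither

Premise 2 is O(¬attend_hearing → ¬issue_refund), but O(¬attend_hearing) is not derivable from the premises (the permission P(¬attend_hearing) asserts only ¬O(attend_hearing), not O(¬attend_hearing)), so it does not yield O(¬issue_refund).
No premise or chain of K-axiom applications forces O(¬issue_refund), and none forces O(issue_refund). So ¬issue_refund is neither obligatory nor forbidden under these norms.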